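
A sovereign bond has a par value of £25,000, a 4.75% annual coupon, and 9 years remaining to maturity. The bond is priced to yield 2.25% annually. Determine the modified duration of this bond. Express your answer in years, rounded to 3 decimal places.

Periodic yield y = 0.0225. First find Macaulay duration:
  t   CF        PV=CF/(1+0.0225)^t    t·PV
  1     1,187.50     1,161.3692     1,161.3692
  2     1,187.50     1,135.8134     2,271.6268
  3     1,187.50     1,110.8199     3,332.4598
  4     1,187.50     1,086.3765     4,345.5059
  5     1,187.50     1,062.4709     5,312.3544
  6     1,187.50     1,039.0913     6,234.5479
  7     1,187.50     1,016.2262     7,113.5836
  8     1,187.50       993.8643     7,950.9143
  9    26,187.50    21,435.0347   192,915.3120
  Σ                 30,041.0664   230,637.6739
P = 30,041.0664; Macaulay duration = 230,637.6739 / 30,041.0664 = 7.67741 years.
Modified duration = D_Mac / (1 + y) = 7.67741 / 1.0225 = 7.50847 years.

7.508 years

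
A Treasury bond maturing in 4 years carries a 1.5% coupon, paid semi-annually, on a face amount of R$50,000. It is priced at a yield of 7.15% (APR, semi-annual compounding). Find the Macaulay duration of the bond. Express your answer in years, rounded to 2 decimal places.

Periodic yield y = 0.03575. Discount each cash flow and weight by its period:
  t   CF        PV=CF/(1+0.03575)^t    t·PV
  1       375.00       362.0565       362.0565
  2       375.00       349.5597       699.1194
  3       375.00       337.4943     1,012.4829
  4       375.00       325.8453     1,303.3813
  5       375.00       314.5984     1,572.9922
  6       375.00       303.7397     1,822.4384
  7       375.00       293.2558     2,052.7909
  8    50,375.00    38,034.3084   304,274.4670
  Σ                 40,320.8582   313,099.7287
Price P = Σ PV = 40,320.8582.
Macaulay duration = Σ(t·PV) / P = 313,099.7287 / 40,320.8582 = 7.76520 half-year periods.
In years: 7.76520 / 2 = 3.88260 years.

3.88 years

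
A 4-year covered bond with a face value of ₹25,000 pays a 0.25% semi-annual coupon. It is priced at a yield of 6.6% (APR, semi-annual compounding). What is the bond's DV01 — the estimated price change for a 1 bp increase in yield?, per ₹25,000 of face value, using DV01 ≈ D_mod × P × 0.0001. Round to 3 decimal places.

₹7.512

Periodic yield y = 0.033.
  t   CF        PV=CF/(1+0.033)^t    t·PV
  1        31.25        30.2517        30.2517
  2        31.25        29.2853        58.5706
  3        31.25        28.3497        85.0492
  4        31.25        27.4441       109.7763
  5        31.25        26.5674       132.8368
  6        31.25        25.7186       154.3119
  7        31.25        24.8970       174.2793
  8    25,031.25    19,305.4516   154,443.6129
  Σ                 19,497.9655   155,188.6887
P = 19,497.9655; D_Mac = 7.95922 half-year periods = 3.97961 yrs; D_mod = 3.85248 yrs.
DV01 ≈ 3.85248 × 19,497.9655 × 0.0001 = 7.511553.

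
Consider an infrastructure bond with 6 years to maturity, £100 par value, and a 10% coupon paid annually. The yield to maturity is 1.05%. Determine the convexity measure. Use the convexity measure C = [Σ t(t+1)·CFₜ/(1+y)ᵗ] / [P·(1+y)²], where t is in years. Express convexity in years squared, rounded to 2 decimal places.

With y = 0.0105:
  t   CF        PV=CF/(1+0.0105)^t    t·PV        t(t+1)·PV
  1        10.00         9.8961         9.8961          19.7922
  2        10.00         9.7933        19.5865          58.7596
  3        10.00         9.6915        29.0745         116.2980
  4        10.00         9.5908        38.3632         191.8160
  5        10.00         9.4911        47.4557         284.7342
  6       110.00       103.3177       619.9063       4,339.3439
  Σ                    151.7805       764.2823       5,010.7438
P = 151.7805.
Convexity = Σ t(t+1)·PV / [P·(1+y)²] = 5,010.7438 / (151.7805 × 1.021110) = 32.33059.

32.33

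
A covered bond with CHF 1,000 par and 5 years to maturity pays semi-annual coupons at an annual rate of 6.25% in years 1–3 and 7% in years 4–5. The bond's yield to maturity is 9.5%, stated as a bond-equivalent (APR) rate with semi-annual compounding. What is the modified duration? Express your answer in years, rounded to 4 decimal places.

4.1203 years

Periodic yield y = 0.0475. First find Macaulay duration:
  t   CF        PV=CF/(1+0.0475)^t    t·PV
  1        31.25        29.8329        29.8329
  2        31.25        28.4801        56.9603
  3        31.25        27.1887        81.5660
  4        31.25        25.9558       103.8231
  5        31.25        24.7788       123.8939
  6        31.25        23.6552       141.9309
  7        35.00        25.2924       177.0467
  8        35.00        24.1455       193.1638
  9        35.00        23.0506       207.4552
  10    1,035.00       650.7288     6,507.2881
  Σ                    883.1087     7,622.9609
P = 883.1087; Macaulay duration = 7,622.9609 / 883.1087 = 8.63196 half-year periods = 4.31598 years.
Modified duration = D_Mac / (1 + y) = 4.31598 / 1.0475 = 4.12027 years.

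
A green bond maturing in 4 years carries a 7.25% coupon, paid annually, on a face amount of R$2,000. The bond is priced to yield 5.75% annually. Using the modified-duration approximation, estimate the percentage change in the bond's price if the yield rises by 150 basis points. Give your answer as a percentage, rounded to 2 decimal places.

Periodic yield y = 0.0575. Modified duration first:
  t   CF        PV=CF/(1+0.0575)^t    t·PV
  1       145.00       137.1158       137.1158
  2       145.00       129.6604       259.3207
  3       145.00       122.6103       367.8308
  4     2,145.00     1,715.1646     6,860.6582
  Σ                  2,104.5510     7,624.9256
P = 2,104.5510; D_Mac = 3.62307 yrs; D_mod = 3.62307/(1+0.0575) = 3.42607 yrs.
ΔP/P ≈ -D_mod · Δy = -3.42607 × (+0.015) = -0.051391 = -5.1391%.

-5.14%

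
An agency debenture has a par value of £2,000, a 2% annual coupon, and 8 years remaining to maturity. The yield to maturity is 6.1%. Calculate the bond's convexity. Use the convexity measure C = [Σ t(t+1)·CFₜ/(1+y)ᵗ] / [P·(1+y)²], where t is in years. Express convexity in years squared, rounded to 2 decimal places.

57.32

With y = 0.061:
  t   CF        PV=CF/(1+0.061)^t    t·PV        t(t+1)·PV
  1        40.00        37.7003        37.7003          75.4006
  2        40.00        35.5328        71.0656         213.1967
  3        40.00        33.4899       100.4697         401.8788
  4        40.00        31.5645       126.2579         631.2893
  5        40.00        29.7497       148.7487         892.4920
  6        40.00        28.0393       168.2360       1,177.6520
  7        40.00        26.4273       184.9909       1,479.9271
  8     2,040.00     1,270.3023    10,162.4187      91,461.7681
  Σ                  1,492.8061    10,999.8876      96,333.6046
P = 1,492.8061.
Convexity = Σ t(t+1)·PV / [P·(1+y)²] = 96,333.6046 / (1,492.8061 × 1.125721) = 57.32494.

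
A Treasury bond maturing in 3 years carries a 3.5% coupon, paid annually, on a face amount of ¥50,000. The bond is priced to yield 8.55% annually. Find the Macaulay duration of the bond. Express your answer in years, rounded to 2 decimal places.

2.89 years

Periodic yield y = 0.0855. Discount each cash flow and weight by its year:
  t   CF        PV=CF/(1+0.0855)^t    t·PV
  1     1,750.00     1,612.1603     1,612.1603
  2     1,750.00     1,485.1776     2,970.3552
  3    51,750.00    40,459.5335   121,378.6004
  Σ                 43,556.8714   125,961.1159
Price P = Σ PV = 43,556.8714.
Macaulay duration = Σ(t·PV) / P = 125,961.1159 / 43,556.8714 = 2.89188 years.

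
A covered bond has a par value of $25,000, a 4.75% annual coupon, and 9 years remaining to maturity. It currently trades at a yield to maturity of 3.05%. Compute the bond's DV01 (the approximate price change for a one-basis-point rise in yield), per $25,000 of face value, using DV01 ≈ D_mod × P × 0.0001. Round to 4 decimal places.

$20.9577

Periodic yield y = 0.0305.
  t   CF        PV=CF/(1+0.0305)^t    t·PV
  1     1,187.50     1,152.3532     1,152.3532
  2     1,187.50     1,118.2467     2,236.4934
  3     1,187.50     1,085.1496     3,255.4489
  4     1,187.50     1,053.0322     4,212.1286
  5     1,187.50     1,021.8653     5,109.3263
  6     1,187.50       991.6208     5,949.7250
  7     1,187.50       962.2715     6,735.9008
  8     1,187.50       933.7909     7,470.3274
  9    26,187.50    19,983.0638   179,847.5743
  Σ                 28,301.3941   215,969.2781
P = 28,301.3941; D_Mac = 7.63105 yrs; D_mod = 7.40519 yrs.
DV01 ≈ 7.40519 × 28,301.3941 × 0.0001 = 20.957717.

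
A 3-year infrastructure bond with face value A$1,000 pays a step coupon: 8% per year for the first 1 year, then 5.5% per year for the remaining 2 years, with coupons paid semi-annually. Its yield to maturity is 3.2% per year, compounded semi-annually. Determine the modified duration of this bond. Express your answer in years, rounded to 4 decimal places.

Periodic yield y = 0.016. First find Macaulay duration:
  t   CF        PV=CF/(1+0.016)^t    t·PV
  1        40.00        39.3701        39.3701
  2        40.00        38.7501        77.5002
  3        27.50        26.2211        78.6634
  4        27.50        25.8082       103.2328
  5        27.50        25.4018       127.0089
  6     1,027.50       934.1564     5,604.9383
  Σ                  1,089.7077     6,030.7137
P = 1,089.7077; Macaulay duration = 6,030.7137 / 1,089.7077 = 5.53425 half-year periods = 2.76712 years.
Modified duration = D_Mac / (1 + y) = 2.76712 / 1.016 = 2.72355 years.

2.7235 years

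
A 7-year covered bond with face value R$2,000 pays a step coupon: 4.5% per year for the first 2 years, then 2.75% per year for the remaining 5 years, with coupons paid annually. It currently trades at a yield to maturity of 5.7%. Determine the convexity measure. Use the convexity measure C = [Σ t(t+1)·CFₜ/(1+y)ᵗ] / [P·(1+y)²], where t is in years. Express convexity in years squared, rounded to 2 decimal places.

With y = 0.057:
  t   CF        PV=CF/(1+0.057)^t    t·PV        t(t+1)·PV
  1        90.00        85.1466        85.1466         170.2933
  2        90.00        80.5550       161.1100         483.3300
  3        55.00        46.5734       139.7201         558.8805
  4        55.00        44.0619       176.2474         881.2370
  5        55.00        41.6858       208.4288       1,250.5729
  6        55.00        39.4378       236.6268       1,656.3879
  7     2,055.00     1,394.0775     9,758.5424      78,068.3395
  Σ                  1,731.5379    10,765.8223      83,069.0412
P = 1,731.5379.
Convexity = Σ t(t+1)·PV / [P·(1+y)²] = 83,069.0412 / (1,731.5379 × 1.117249) = 42.93952.

42.94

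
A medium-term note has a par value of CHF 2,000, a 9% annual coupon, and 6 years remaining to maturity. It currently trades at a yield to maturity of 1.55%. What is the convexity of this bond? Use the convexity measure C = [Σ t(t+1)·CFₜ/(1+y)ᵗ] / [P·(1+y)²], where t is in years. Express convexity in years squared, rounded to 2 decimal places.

With y = 0.0155:
  t   CF        PV=CF/(1+0.0155)^t    t·PV        t(t+1)·PV
  1       180.00       177.2526       177.2526         354.5052
  2       180.00       174.5471       349.0942       1,047.2826
  3       180.00       171.8829       515.6488       2,062.5950
  4       180.00       169.2594       677.0376       3,385.1880
  5       180.00       166.6759       833.3796       5,000.2777
  6     2,180.00     1,987.8194    11,926.9165      83,488.4153
  Σ                  2,847.4373    14,479.3292      95,338.2637
P = 2,847.4373.
Convexity = Σ t(t+1)·PV / [P·(1+y)²] = 95,338.2637 / (2,847.4373 × 1.031240) = 32.46783.

32.47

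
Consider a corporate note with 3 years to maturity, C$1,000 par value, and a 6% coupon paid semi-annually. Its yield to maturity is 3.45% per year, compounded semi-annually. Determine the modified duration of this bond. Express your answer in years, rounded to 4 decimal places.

Periodic yield y = 0.01725. First find Macaulay duration:
  t   CF        PV=CF/(1+0.01725)^t    t·PV
  1        30.00        29.4913        29.4913
  2        30.00        28.9912        57.9824
  3        30.00        28.4996        85.4987
  4        30.00        28.0163       112.0651
  5        30.00        27.5412       137.7060
  6     1,030.00       929.5463     5,577.2779
  Σ                  1,072.0858     6,000.0213
P = 1,072.0858; Macaulay duration = 6,000.0213 / 1,072.0858 = 5.59659 half-year periods = 2.79829 years.
Modified duration = D_Mac / (1 + y) = 2.79829 / 1.01725 = 2.75084 years.

2.7508 years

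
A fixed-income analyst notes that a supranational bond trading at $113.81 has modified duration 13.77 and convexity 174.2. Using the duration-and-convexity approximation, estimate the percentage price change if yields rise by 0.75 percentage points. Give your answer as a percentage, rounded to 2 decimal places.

-9.84%

Duration effect: -D_mod·Δy = -13.77 × (+0.0075) = -0.103275
Convexity effect: ½·C·(Δy)² = 0.5 × 174.2 × (0.0075)² = +0.004899375
ΔP/P ≈ -0.103275 + 0.004899375 = -0.098375625
= -9.8375625%.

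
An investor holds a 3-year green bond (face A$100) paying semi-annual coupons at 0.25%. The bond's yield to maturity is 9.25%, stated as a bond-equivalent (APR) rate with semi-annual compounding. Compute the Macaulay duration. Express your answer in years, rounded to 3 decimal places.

Periodic yield y = 0.04625. Discount each cash flow and weight by its period:
  t   CF        PV=CF/(1+0.04625)^t    t·PV
  1        0.125         0.1195         0.1195
  2        0.125         0.1142         0.2284
  3        0.125         0.1091         0.3274
  4        0.125         0.1043         0.4173
  5        0.125         0.0997         0.4985
  6      100.125        76.3361       458.0163
  Σ                     76.8829       459.6074
Price P = Σ PV = 76.8829.
Macaulay duration = Σ(t·PV) / P = 459.6074 / 76.8829 = 5.97802 half-year periods.
In years: 5.97802 / 2 = 2.98901 years.

2.989 years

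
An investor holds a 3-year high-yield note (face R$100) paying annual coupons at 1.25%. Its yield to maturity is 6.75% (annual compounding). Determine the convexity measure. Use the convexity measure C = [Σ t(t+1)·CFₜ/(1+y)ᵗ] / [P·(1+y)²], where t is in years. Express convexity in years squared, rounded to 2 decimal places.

With y = 0.0675:
  t   CF        PV=CF/(1+0.0675)^t    t·PV        t(t+1)·PV
  1         1.25         1.1710         1.1710           2.3419
  2         1.25         1.0969         2.1938           6.5815
  3       101.25        83.2322       249.6966         998.7864
  Σ                     85.5001       253.0614       1,007.7098
P = 85.5001.
Convexity = Σ t(t+1)·PV / [P·(1+y)²] = 1,007.7098 / (85.5001 × 1.139556) = 10.34268.

10.34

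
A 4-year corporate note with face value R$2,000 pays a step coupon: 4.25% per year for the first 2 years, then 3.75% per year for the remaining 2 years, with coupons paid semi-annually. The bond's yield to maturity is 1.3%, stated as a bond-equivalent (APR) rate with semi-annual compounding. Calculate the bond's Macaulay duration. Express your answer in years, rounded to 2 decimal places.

Periodic yield y = 0.0065. Discount each cash flow and weight by its period:
  t   CF        PV=CF/(1+0.0065)^t    t·PV
  1        42.50        42.2255        42.2255
  2        42.50        41.9528        83.9057
  3        42.50        41.6819       125.0457
  4        42.50        41.4127       165.6509
  5        37.50        36.3047       181.5233
  6        37.50        36.0702       216.4212
  7        37.50        35.8373       250.8608
  8     2,037.50     1,934.5831    15,476.6646
  Σ                  2,210.0682    16,542.2978
Price P = Σ PV = 2,210.0682.
Macaulay duration = Σ(t·PV) / P = 16,542.2978 / 2,210.0682 = 7.48497 half-year periods.
In years: 7.48497 / 2 = 3.74249 years.

3.74 years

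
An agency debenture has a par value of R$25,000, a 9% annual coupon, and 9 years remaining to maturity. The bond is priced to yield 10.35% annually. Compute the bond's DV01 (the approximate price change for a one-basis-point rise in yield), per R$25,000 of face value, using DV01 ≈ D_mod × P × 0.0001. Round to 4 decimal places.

R$13.4434

Periodic yield y = 0.1035.
  t   CF        PV=CF/(1+0.1035)^t    t·PV
  1     2,250.00     2,038.9669     2,038.9669
  2     2,250.00     1,847.7272     3,695.4543
  3     2,250.00     1,674.4243     5,023.2728
  4     2,250.00     1,517.3759     6,069.5034
  5     2,250.00     1,375.0574     6,875.2870
  6     2,250.00     1,246.0874     7,476.5242
  7     2,250.00     1,129.2137     7,904.4962
  8     2,250.00     1,023.3020     8,186.4159
  9    27,250.00    11,230.9235   101,078.3115
  Σ                 23,083.0782   148,348.2323
P = 23,083.0782; D_Mac = 6.42671 yrs; D_mod = 5.82393 yrs.
DV01 ≈ 5.82393 × 23,083.0782 × 0.0001 = 13.443428.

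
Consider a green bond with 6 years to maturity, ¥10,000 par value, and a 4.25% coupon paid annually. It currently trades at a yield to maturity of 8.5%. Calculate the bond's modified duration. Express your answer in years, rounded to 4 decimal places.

4.9246 years

Periodic yield y = 0.085. First find Macaulay duration:
  t   CF        PV=CF/(1+0.085)^t    t·PV
  1       425.00       391.7051       391.7051
  2       425.00       361.0185       722.0370
  3       425.00       332.7359       998.2078
  4       425.00       306.6691     1,226.6763
  5       425.00       282.6443     1,413.2215
  6    10,425.00     6,389.9526    38,339.7154
  Σ                  8,064.7255    43,091.5631
P = 8,064.7255; Macaulay duration = 43,091.5631 / 8,064.7255 = 5.34322 years.
Modified duration = D_Mac / (1 + y) = 5.34322 / 1.085 = 4.92462 years.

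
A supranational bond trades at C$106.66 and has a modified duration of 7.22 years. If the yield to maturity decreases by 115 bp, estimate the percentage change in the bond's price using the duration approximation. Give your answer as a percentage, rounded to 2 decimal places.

+8.30%

Duration approximation: ΔP/P ≈ -D_mod · Δy = -7.22 × (-0.0115) = +0.083030.
As a percentage: +8.3030%.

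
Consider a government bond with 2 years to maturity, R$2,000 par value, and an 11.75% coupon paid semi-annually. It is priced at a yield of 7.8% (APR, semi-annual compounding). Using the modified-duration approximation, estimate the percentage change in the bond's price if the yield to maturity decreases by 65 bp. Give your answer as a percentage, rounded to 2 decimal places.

+1.15%

Periodic yield y = 0.039. Modified duration first:
  t   CF        PV=CF/(1+0.039)^t    t·PV
  1       117.50       113.0895       113.0895
  2       117.50       108.8446       217.6891
  3       117.50       104.7590       314.2769
  4     2,117.50     1,817.0264     7,268.1055
  Σ                  2,143.7194     7,913.1610
P = 2,143.7194; D_Mac = 3.69132 half-year periods = 1.84566 yrs; D_mod = 1.84566/(1+0.039) = 1.77638 yrs.
ΔP/P ≈ -D_mod · Δy = -1.77638 × (-0.0065) = +0.011546 = +1.1546%.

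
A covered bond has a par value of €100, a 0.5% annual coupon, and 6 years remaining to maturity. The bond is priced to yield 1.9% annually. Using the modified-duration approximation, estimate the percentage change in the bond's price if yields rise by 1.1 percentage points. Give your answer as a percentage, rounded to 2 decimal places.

Periodic yield y = 0.019. Modified duration first:
  t   CF        PV=CF/(1+0.019)^t    t·PV
  1         0.50         0.4907         0.4907
  2         0.50         0.4815         0.9631
  3         0.50         0.4725         1.4176
  4         0.50         0.4637         1.8550
  5         0.50         0.4551         2.2755
  6       100.50        89.7679       538.6073
  Σ                     92.1315       545.6091
P = 92.1315; D_Mac = 5.92207 yrs; D_mod = 5.92207/(1+0.019) = 5.81165 yrs.
ΔP/P ≈ -D_mod · Δy = -5.81165 × (+0.011) = -0.063928 = -6.3928%.

-6.39%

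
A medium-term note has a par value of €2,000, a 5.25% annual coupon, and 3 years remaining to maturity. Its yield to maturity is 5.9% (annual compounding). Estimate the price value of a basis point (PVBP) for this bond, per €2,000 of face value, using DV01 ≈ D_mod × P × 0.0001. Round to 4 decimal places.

€0.5291

Periodic yield y = 0.059.
  t   CF        PV=CF/(1+0.059)^t    t·PV
  1       105.00        99.1501        99.1501
  2       105.00        93.6262       187.2524
  3     2,105.00     1,772.4101     5,317.2303
  Σ                  1,965.1865     5,603.6329
P = 1,965.1865; D_Mac = 2.85145 yrs; D_mod = 2.69259 yrs.
DV01 ≈ 2.69259 × 1,965.1865 × 0.0001 = 0.529144.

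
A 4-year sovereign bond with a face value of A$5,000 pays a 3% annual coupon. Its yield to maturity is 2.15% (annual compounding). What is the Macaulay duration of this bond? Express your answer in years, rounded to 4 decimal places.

3.8317 years

Periodic yield y = 0.0215. Discount each cash flow and weight by its year:
  t   CF        PV=CF/(1+0.0215)^t    t·PV
  1       150.00       146.8429       146.8429
  2       150.00       143.7522       287.5044
  3       150.00       140.7266       422.1798
  4     5,150.00     4,729.9195    18,919.6778
  Σ                  5,161.2411    19,776.2049
Price P = Σ PV = 5,161.2411.
Macaulay duration = Σ(t·PV) / P = 19,776.2049 / 5,161.2411 = 3.83168 years.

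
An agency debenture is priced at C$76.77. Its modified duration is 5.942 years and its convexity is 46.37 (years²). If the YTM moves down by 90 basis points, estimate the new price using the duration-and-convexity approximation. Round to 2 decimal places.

Duration effect: -D_mod·Δy = -5.942 × (-0.009) = +0.053478
Convexity effect: ½·C·(Δy)² = 0.5 × 46.37 × (-0.009)² = +0.001877985
ΔP/P ≈ +0.053478 + 0.001877985 = +0.055355985
New price ≈ 76.77 × (1 + 0.055355985) = 81.01967896845.

C$81.02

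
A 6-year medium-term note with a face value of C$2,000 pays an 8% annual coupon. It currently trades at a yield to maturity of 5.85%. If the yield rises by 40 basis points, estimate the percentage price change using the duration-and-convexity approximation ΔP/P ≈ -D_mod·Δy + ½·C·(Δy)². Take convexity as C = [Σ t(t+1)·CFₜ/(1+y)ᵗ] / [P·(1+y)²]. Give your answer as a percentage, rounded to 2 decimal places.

-1.88%

With y = 0.0585:
  t   CF        PV=CF/(1+0.0585)^t    t·PV        t(t+1)·PV
  1       160.00       151.1573       151.1573         302.3146
  2       160.00       142.8033       285.6066         856.8198
  3       160.00       134.9110       404.7330       1,618.9321
  4       160.00       127.4549       509.8196       2,549.0980
  5       160.00       120.4109       602.0543       3,612.3259
  6     2,160.00     1,535.7078     9,214.2465      64,499.7257
  Σ                  2,212.4451    11,167.6174      73,439.2161
P = 2,212.4451; D_Mac = 5.04764 yrs; D_mod = 4.76867 yrs; C = 29.62605.
Duration effect: -4.76867 × (+0.004) = -0.019075
Convexity effect: 0.5 × 29.62605 × (0.004)² = +0.0002370
ΔP/P ≈ -0.019075 + 0.0002370 = -0.018838 = -1.8838%.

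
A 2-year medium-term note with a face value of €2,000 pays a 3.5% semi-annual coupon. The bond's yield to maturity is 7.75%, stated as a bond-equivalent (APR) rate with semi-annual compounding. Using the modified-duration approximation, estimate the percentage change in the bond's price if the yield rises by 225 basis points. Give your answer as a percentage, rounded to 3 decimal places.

Periodic yield y = 0.03875. Modified duration first:
  t   CF        PV=CF/(1+0.03875)^t    t·PV
  1        35.00        33.6943        33.6943
  2        35.00        32.4374        64.8748
  3        35.00        31.2273        93.6820
  4     2,035.00     1,747.9148     6,991.6593
  Σ                  1,845.2739     7,183.9105
P = 1,845.2739; D_Mac = 3.89314 half-year periods = 1.94657 yrs; D_mod = 1.94657/(1+0.03875) = 1.87395 yrs.
ΔP/P ≈ -D_mod · Δy = -1.87395 × (+0.0225) = -0.042164 = -4.2164%.

-4.216%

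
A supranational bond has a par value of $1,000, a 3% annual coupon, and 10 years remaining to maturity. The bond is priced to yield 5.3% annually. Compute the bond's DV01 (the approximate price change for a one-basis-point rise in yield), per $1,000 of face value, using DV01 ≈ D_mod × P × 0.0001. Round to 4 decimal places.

$0.6767

Periodic yield y = 0.053.
  t   CF        PV=CF/(1+0.053)^t    t·PV
  1        30.00        28.4900        28.4900
  2        30.00        27.0561        54.1121
  3        30.00        25.6943        77.0828
  4        30.00        24.4010        97.6040
  5        30.00        23.1728       115.8642
  6        30.00        22.0065       132.0390
  7        30.00        20.8989       146.2920
  8        30.00        19.8470       158.7758
  9        30.00        18.8480       169.6323
  10    1,030.00       614.5447     6,145.4475
  Σ                    824.9593     7,125.3398
P = 824.9593; D_Mac = 8.63720 yrs; D_mod = 8.20247 yrs.
DV01 ≈ 8.20247 × 824.9593 × 0.0001 = 0.676670.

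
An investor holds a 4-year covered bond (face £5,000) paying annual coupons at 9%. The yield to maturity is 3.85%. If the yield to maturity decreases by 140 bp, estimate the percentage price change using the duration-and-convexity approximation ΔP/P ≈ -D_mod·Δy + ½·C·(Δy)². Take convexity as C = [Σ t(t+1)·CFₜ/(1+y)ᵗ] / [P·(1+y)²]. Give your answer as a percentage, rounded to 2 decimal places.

With y = 0.0385:
  t   CF        PV=CF/(1+0.0385)^t    t·PV        t(t+1)·PV
  1       450.00       433.3173       433.3173         866.6346
  2       450.00       417.2530       834.5061       2,503.5183
  3       450.00       401.7843     1,205.3530       4,821.4121
  4     5,450.00     4,685.6571    18,742.6282      93,713.1410
  Σ                  5,938.0117    21,215.8046     101,904.7060
P = 5,938.0117; D_Mac = 3.57288 yrs; D_mod = 3.44042 yrs; C = 15.91256.
Duration effect: -3.44042 × (-0.014) = +0.048166
Convexity effect: 0.5 × 15.91256 × (-0.014)² = +0.0015594
ΔP/P ≈ +0.048166 + 0.0015594 = +0.049725 = +4.9725%.

+4.97%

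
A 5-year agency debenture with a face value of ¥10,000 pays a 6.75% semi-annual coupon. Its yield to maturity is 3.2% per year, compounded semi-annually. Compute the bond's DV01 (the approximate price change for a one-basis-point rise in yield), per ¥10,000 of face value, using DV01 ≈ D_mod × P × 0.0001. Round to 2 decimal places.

¥5.02

Periodic yield y = 0.016.
  t   CF        PV=CF/(1+0.016)^t    t·PV
  1       337.50       332.1850       332.1850
  2       337.50       326.9538       653.9076
  3       337.50       321.8049       965.4147
  4       337.50       316.7371     1,266.9484
  5       337.50       311.7491     1,558.7456
  6       337.50       306.8397     1,841.0381
  7       337.50       302.0076     2,114.0530
  8       337.50       297.2515     2,378.0123
  9       337.50       292.5704     2,633.1337
  10   10,337.50     8,820.2002    88,202.0021
  Σ                 11,628.2994   101,945.4405
P = 11,628.2994; D_Mac = 8.76701 half-year periods = 4.38351 yrs; D_mod = 4.31447 yrs.
DV01 ≈ 4.31447 × 11,628.2994 × 0.0001 = 5.017000.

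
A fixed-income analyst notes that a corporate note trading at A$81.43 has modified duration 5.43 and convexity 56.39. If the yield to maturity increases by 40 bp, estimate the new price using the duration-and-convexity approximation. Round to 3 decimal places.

Duration effect: -D_mod·Δy = -5.43 × (+0.004) = -0.021720
Convexity effect: ½·C·(Δy)² = 0.5 × 56.39 × (0.004)² = +0.00045112
ΔP/P ≈ -0.021720 + 0.00045112 = -0.02126888
New price ≈ 81.43 × (1 - 0.02126888) = 79.6980751016.

A$79.698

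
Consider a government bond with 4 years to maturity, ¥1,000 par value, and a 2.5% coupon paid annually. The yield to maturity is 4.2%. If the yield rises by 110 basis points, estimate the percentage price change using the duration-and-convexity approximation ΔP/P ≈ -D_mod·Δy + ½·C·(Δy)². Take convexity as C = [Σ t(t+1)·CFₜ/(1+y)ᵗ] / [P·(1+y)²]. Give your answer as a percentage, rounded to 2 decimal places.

With y = 0.042:
  t   CF        PV=CF/(1+0.042)^t    t·PV        t(t+1)·PV
  1        25.00        23.9923        23.9923          47.9846
  2        25.00        23.0253        46.0505         138.1516
  3        25.00        22.0972        66.2915         265.1662
  4     1,025.00       869.4668     3,477.8671      17,389.3354
  Σ                    938.5815     3,614.2015      17,840.6378
P = 938.5815; D_Mac = 3.85071 yrs; D_mod = 3.69550 yrs; C = 17.50665.
Duration effect: -3.69550 × (+0.011) = -0.040650
Convexity effect: 0.5 × 17.50665 × (0.011)² = +0.0010592
ΔP/P ≈ -0.040650 + 0.0010592 = -0.039591 = -3.9591%.

-3.96%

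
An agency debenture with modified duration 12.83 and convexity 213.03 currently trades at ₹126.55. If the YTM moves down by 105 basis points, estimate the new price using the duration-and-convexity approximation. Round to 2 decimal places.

₹145.08

Duration effect: -D_mod·Δy = -12.83 × (-0.0105) = +0.134715
Convexity effect: ½·C·(Δy)² = 0.5 × 213.03 × (-0.0105)² = +0.01174327875
ΔP/P ≈ +0.134715 + 0.01174327875 = +0.14645827875
New price ≈ 126.55 × (1 + 0.14645827875) = 145.0842951758125.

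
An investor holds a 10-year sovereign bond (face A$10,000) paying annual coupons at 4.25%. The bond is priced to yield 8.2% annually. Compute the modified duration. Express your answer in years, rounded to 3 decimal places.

7.420 years

Periodic yield y = 0.082. First find Macaulay duration:
  t   CF        PV=CF/(1+0.082)^t    t·PV
  1       425.00       392.7911       392.7911
  2       425.00       363.0232       726.0464
  3       425.00       335.5113     1,006.5339
  4       425.00       310.0844     1,240.3375
  5       425.00       286.5845     1,432.9223
  6       425.00       264.8655     1,589.1929
  7       425.00       244.7925     1,713.5475
  8       425.00       226.2408     1,809.9261
  9       425.00       209.0950     1,881.8547
  10   10,425.00     4,740.2741    47,402.7411
  Σ                  7,373.2623    59,195.8935
P = 7,373.2623; Macaulay duration = 59,195.8935 / 7,373.2623 = 8.02845 years.
Modified duration = D_Mac / (1 + y) = 8.02845 / 1.082 = 7.42001 years.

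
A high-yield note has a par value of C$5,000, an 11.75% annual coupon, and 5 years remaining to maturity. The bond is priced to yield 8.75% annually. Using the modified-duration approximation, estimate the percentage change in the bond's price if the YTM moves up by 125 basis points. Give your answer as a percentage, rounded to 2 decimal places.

Periodic yield y = 0.0875. Modified duration first:
  t   CF        PV=CF/(1+0.0875)^t    t·PV
  1       587.50       540.2299       540.2299
  2       587.50       496.7631       993.5262
  3       587.50       456.7937     1,370.3810
  4       587.50       420.0402     1,680.1606
  5     5,587.50     3,673.4253    18,367.1263
  Σ                  5,587.2521    22,951.4240
P = 5,587.2521; D_Mac = 4.10782 yrs; D_mod = 4.10782/(1+0.0875) = 3.77731 yrs.
ΔP/P ≈ -D_mod · Δy = -3.77731 × (+0.0125) = -0.047216 = -4.7216%.

-4.72%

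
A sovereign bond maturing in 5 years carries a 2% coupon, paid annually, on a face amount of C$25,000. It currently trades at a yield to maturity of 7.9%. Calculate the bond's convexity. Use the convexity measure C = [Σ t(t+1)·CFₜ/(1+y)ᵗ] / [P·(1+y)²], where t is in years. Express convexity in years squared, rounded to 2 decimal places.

With y = 0.079:
  t   CF        PV=CF/(1+0.079)^t    t·PV        t(t+1)·PV
  1       500.00       463.3920       463.3920         926.7841
  2       500.00       429.4643       858.9287       2,576.7861
  3       500.00       398.0207     1,194.0621       4,776.2485
  4       500.00       368.8792     1,475.5170       7,377.5850
  5    25,500.00    17,435.4418    87,177.2091     523,063.2546
  Σ                 19,095.1982    91,169.1090     538,720.6582
P = 19,095.1982.
Convexity = Σ t(t+1)·PV / [P·(1+y)²] = 538,720.6582 / (19,095.1982 × 1.164241) = 24.23241.

24.23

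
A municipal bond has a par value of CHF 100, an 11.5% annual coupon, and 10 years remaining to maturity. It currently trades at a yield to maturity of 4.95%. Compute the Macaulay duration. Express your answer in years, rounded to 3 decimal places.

7.107 years

Periodic yield y = 0.0495. Discount each cash flow and weight by its year:
  t   CF        PV=CF/(1+0.0495)^t    t·PV
  1        11.50        10.9576        10.9576
  2        11.50        10.4408        20.8816
  3        11.50         9.9483        29.8450
  4        11.50         9.4791        37.9165
  5        11.50         9.0320        45.1602
  6        11.50         8.6060        51.6362
  7        11.50         8.2001        57.4009
  8        11.50         7.8134        62.5069
  9        11.50         7.4448        67.0036
  10      111.50        68.7781       687.7814
  Σ                    150.7004     1,071.0900
Price P = Σ PV = 150.7004.
Macaulay duration = Σ(t·PV) / P = 1,071.0900 / 150.7004 = 7.10741 years.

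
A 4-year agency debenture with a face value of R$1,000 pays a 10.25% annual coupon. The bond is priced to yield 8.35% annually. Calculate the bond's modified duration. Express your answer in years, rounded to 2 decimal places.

Periodic yield y = 0.0835. First find Macaulay duration:
  t   CF        PV=CF/(1+0.0835)^t    t·PV
  1       102.50        94.6008        94.6008
  2       102.50        87.3104       174.6208
  3       102.50        80.5818       241.7455
  4     1,102.50       799.9502     3,199.8007
  Σ                  1,062.4432     3,710.7678
P = 1,062.4432; Macaulay duration = 3,710.7678 / 1,062.4432 = 3.49267 years.
Modified duration = D_Mac / (1 + y) = 3.49267 / 1.0835 = 3.22351 years.

3.22 years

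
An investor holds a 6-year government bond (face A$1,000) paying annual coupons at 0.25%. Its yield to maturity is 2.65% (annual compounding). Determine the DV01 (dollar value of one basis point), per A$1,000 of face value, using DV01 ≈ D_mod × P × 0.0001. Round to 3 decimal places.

Periodic yield y = 0.0265.
  t   CF        PV=CF/(1+0.0265)^t    t·PV
  1         2.50         2.4355         2.4355
  2         2.50         2.3726         4.7452
  3         2.50         2.3113         6.9340
  4         2.50         2.2517         9.0067
  5         2.50         2.1935        10.9677
  6     1,002.50       856.9010     5,141.4061
  Σ                    868.4656     5,175.4951
P = 868.4656; D_Mac = 5.95936 yrs; D_mod = 5.80551 yrs.
DV01 ≈ 5.80551 × 868.4656 × 0.0001 = 0.504189.

A$0.504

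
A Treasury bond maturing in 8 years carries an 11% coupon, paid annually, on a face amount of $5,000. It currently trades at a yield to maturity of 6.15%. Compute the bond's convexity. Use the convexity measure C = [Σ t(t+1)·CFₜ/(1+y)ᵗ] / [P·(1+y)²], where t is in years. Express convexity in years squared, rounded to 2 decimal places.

With y = 0.0615:
  t   CF        PV=CF/(1+0.0615)^t    t·PV        t(t+1)·PV
  1       550.00       518.1347       518.1347       1,036.2694
  2       550.00       488.1156       976.2312       2,928.6936
  3       550.00       459.8357     1,379.5071       5,518.0285
  4       550.00       433.1943     1,732.7770       8,663.8852
  5       550.00       408.0963     2,040.4817      12,242.8901
  6       550.00       384.4525     2,306.7150      16,147.0053
  7       550.00       362.1785     2,535.2497      20,281.9976
  8     5,550.00     3,442.9681    27,543.7446     247,893.7011
  Σ                  6,496.9757    39,032.8411     314,712.4709
P = 6,496.9757.
Convexity = Σ t(t+1)·PV / [P·(1+y)²] = 314,712.4709 / (6,496.9757 × 1.126782) = 42.98953.

42.99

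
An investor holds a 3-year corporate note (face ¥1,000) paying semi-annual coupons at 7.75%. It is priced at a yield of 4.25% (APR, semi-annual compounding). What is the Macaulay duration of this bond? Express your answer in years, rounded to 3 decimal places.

Periodic yield y = 0.02125. Discount each cash flow and weight by its period:
  t   CF        PV=CF/(1+0.02125)^t    t·PV
  1        38.75        37.9437        37.9437
  2        38.75        37.1542        74.3083
  3        38.75        36.3811       109.1432
  4        38.75        35.6241       142.4962
  5        38.75        34.8828       174.4140
  6     1,038.75       915.6271     5,493.7624
  Σ                  1,097.6129     6,032.0679
Price P = Σ PV = 1,097.6129.
Macaulay duration = Σ(t·PV) / P = 6,032.0679 / 1,097.6129 = 5.49562 half-year periods.
In years: 5.49562 / 2 = 2.74781 years.

2.748 years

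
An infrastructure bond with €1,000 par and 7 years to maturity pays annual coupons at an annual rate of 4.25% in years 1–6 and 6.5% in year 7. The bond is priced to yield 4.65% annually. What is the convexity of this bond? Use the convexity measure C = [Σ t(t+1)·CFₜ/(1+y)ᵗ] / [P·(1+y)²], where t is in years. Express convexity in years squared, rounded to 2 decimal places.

43.43

With y = 0.0465:
  t   CF        PV=CF/(1+0.0465)^t    t·PV        t(t+1)·PV
  1        42.50        40.6116        40.6116          81.2231
  2        42.50        38.8070        77.6141         232.8422
  3        42.50        37.0827       111.2481         444.9923
  4        42.50        35.4350       141.7399         708.6993
  5        42.50        33.8605       169.3023       1,015.8136
  6        42.50        32.3559       194.1354       1,358.9480
  7     1,065.00       774.7739     5,423.4173      43,387.3381
  Σ                    992.9265     6,158.0685      47,229.8565
P = 992.9265.
Convexity = Σ t(t+1)·PV / [P·(1+y)²] = 47,229.8565 / (992.9265 × 1.095162) = 43.43312.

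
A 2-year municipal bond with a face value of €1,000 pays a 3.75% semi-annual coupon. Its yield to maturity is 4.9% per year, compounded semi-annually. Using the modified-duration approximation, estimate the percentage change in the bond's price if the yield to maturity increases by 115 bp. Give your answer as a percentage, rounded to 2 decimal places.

Periodic yield y = 0.0245. Modified duration first:
  t   CF        PV=CF/(1+0.0245)^t    t·PV
  1        18.75        18.3016        18.3016
  2        18.75        17.8639        35.7279
  3        18.75        17.4367        52.3102
  4     1,018.75       924.7403     3,698.9611
  Σ                    978.3426     3,805.3008
P = 978.3426; D_Mac = 3.88954 half-year periods = 1.94477 yrs; D_mod = 1.94477/(1+0.0245) = 1.89826 yrs.
ΔP/P ≈ -D_mod · Δy = -1.89826 × (+0.0115) = -0.021830 = -2.1830%.

-2.18%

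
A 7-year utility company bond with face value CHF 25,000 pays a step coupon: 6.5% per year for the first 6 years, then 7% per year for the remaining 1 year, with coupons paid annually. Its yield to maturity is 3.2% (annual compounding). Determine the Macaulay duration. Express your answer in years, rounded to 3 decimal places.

Periodic yield y = 0.032. Discount each cash flow and weight by its year:
  t   CF        PV=CF/(1+0.032)^t    t·PV
  1     1,625.00     1,574.6124     1,574.6124
  2     1,625.00     1,525.7872     3,051.5744
  3     1,625.00     1,478.4760     4,435.4279
  4     1,625.00     1,432.6318     5,730.5271
  5     1,625.00     1,388.2091     6,941.0454
  6     1,625.00     1,345.1638     8,070.9830
  7    26,750.00    21,456.8470   150,197.9293
  Σ                 30,201.7273   180,002.0995
Price P = Σ PV = 30,201.7273.
Macaulay duration = Σ(t·PV) / P = 180,002.0995 / 30,201.7273 = 5.95999 years.

5.960 years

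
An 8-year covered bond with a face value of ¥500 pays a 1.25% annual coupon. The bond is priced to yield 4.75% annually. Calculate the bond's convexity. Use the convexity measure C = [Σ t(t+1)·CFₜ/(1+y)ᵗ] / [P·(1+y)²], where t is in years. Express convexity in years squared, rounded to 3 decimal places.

61.337

With y = 0.0475:
  t   CF        PV=CF/(1+0.0475)^t    t·PV        t(t+1)·PV
  1         6.25         5.9666         5.9666          11.9332
  2         6.25         5.6960        11.3921          34.1762
  3         6.25         5.4377        16.3132          65.2528
  4         6.25         5.1912        20.7646         103.8231
  5         6.25         4.9558        24.7788         148.6727
  6         6.25         4.7310        28.3862         198.7033
  7         6.25         4.5165        31.6155         252.9239
  8       506.25       349.2471     2,793.9766      25,145.7897
  Σ                    385.7419     2,933.1935      25,961.2748
P = 385.7419.
Convexity = Σ t(t+1)·PV / [P·(1+y)²] = 25,961.2748 / (385.7419 × 1.097256) = 61.33681.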